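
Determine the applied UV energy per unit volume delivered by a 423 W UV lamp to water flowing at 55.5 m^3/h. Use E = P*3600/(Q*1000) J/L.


Energy delivered per hour = 423 W * 3600 s = 1522800 J/h
Volume treated per hour = 55.5 m^3/h * 1000 = 55500 L/h
dose = 1522800 / 55500 = 27.4378 J/L

27.4378 J/L


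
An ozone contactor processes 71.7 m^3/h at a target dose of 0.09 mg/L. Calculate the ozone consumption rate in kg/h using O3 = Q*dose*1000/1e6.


O3 demand (mg/h) = Q * dose * 1000 = 71.7 * 0.09 * 1000 = 6453 mg/h
Convert mg to kg: 6453 / 1e6 = 0.006453 kg/h

0.006453 kg/h


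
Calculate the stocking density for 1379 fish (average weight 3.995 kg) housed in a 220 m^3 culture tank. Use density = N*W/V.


Total biomass = 1379 fish * 3.995 kg = 5509.105 kg
Density = total biomass / volume = 5509.105 / 220 = 25.0414 kg/m^3

25.0414 kg/m^3


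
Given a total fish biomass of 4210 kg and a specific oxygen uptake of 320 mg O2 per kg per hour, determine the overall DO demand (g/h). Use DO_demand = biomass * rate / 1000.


Total O2 consumption (mg/h) = 4210 kg * 320 mg/(kg*h) = 1347200 mg/h
Convert to g/h: 1347200 / 1000 = 1347.2 g/h

1347.2 g/h


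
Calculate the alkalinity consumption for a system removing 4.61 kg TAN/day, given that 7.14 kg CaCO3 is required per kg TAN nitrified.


Alkalinity factor: 7.14 kg CaCO3 consumed per kg TAN nitrified
alk = 4.61 kg TAN * 7.14 = 32.9154 kg CaCO3/day

32.9154 kg CaCO3/day


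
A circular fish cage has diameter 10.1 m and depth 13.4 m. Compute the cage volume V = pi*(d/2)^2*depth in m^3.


r = d/2 = 10.1/2 = 5.05 m
Base area = pi*r^2 = pi*5.05^2 = 80.118467 m^2
Volume = 80.118467 * 13.4 = 1073.59 m^3

1073.59 m^3


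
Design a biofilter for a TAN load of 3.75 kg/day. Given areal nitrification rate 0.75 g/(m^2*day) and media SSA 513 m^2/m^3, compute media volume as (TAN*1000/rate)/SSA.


A = 3.75*1000 / 0.75 = 5000 m^2
V = 5000 / 513 = 9.74659

9.74659 m^3


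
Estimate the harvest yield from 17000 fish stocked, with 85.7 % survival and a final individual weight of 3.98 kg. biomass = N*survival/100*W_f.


Survivors = 17000 * 85.7/100 = 14569 fish
Harvest biomass = survivors * W_f = 14569 * 3.98 = 57984.62 kg

57984.62 kg


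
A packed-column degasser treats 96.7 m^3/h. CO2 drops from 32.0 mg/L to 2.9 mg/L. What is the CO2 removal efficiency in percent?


CO2_out / CO2_in = 2.9 / 32.0 = 0.090625
Fraction remaining = 0.090625
efficiency = (1 - 0.090625) * 100 = 90.9375 %

90.9375 %


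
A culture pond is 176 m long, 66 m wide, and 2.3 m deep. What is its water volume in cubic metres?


Base area = L * W = 176 * 66 = 11616 m^2
Volume = area * depth = 11616 * 2.3 = 26716.8 m^3

26716.8 m^3


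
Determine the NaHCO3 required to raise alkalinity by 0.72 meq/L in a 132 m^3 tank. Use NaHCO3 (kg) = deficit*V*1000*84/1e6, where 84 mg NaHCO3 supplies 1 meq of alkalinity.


Tank volume in L = 132 m^3 * 1000 = 132000 L
Total meq required = 0.72 meq/L * 132000 L = 95040 meq
NaHCO3 mass = 95040 meq * 84 mg/meq / 1e6 = 7.98336 kg

7.98336 kg


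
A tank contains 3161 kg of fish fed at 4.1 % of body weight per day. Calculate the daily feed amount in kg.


Feeding rate fraction = 4.1% / 100 = 0.041
Daily feed = 3161 kg * 0.041 = 129.601 kg/day

129.601 kg/day


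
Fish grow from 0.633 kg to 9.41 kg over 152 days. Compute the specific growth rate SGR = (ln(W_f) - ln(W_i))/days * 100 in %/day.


ln(W_f) = ln(9.41) = 2.241773
ln(W_i) = ln(0.633) = -0.45728486
ln(W_f) - ln(W_i) = 2.241773 - -0.45728486 = 2.6990579
SGR = 2.6990579 / 152 * 100 = 1.7757 %/day

1.7757 %/day


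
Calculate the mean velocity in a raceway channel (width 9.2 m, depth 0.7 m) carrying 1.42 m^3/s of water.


Cross-sectional area = W * d = 9.2 * 0.7 = 6.44 m^2
Velocity = Q / A = 1.42 / 6.44 = 0.220497 m/s

0.220497 m/s


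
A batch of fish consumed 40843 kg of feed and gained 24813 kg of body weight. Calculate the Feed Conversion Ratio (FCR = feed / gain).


FCR = feed consumed / weight gained
FCR = 40843 kg / 24813 kg = 1.64603

1.64603


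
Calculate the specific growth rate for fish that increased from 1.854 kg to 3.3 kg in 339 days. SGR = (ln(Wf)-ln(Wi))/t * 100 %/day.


ln(W_f) = ln(3.3) = 1.1939225
ln(W_i) = ln(1.854) = 0.61734547
ln(W_f) - ln(W_i) = 1.1939225 - 0.61734547 = 0.57657703
SGR = 0.57657703 / 339 * 100 = 0.170082 %/day

0.170082 %/day


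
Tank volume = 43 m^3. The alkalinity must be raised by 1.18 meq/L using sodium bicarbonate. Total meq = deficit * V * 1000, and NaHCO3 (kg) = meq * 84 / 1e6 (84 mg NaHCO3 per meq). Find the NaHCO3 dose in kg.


Tank volume in L = 43 m^3 * 1000 = 43000 L
Total meq required = 1.18 meq/L * 43000 L = 50740 meq
NaHCO3 mass = 50740 meq * 84 mg/meq / 1e6 = 4.26216 kg

4.26216 kg


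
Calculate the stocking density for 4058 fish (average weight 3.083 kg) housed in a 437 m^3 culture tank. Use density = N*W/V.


Total biomass = 4058 fish * 3.083 kg = 12510.814 kg
Density = total biomass / volume = 12510.814 / 437 = 28.6289 kg/m^3

28.6289 kg/m^3


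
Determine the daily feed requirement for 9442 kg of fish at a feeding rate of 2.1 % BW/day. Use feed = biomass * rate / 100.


Feeding rate fraction = 2.1% / 100 = 0.021
Daily feed = 9442 kg * 0.021 = 198.282 kg/day

198.282 kg/day


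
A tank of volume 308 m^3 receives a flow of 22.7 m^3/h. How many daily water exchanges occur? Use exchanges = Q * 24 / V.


Daily flow volume = 22.7 m^3/h * 24 h = 544.8 m^3/day
Exchanges = daily flow / tank volume = 544.8 / 308 = 1.76883 exchanges/day

1.76883 exchanges/day


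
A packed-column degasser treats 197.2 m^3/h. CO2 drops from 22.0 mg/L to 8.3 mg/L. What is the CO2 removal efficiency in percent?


CO2_out / CO2_in = 8.3 / 22.0 = 0.37727273
Fraction remaining = 0.37727273
efficiency = (1 - 0.37727273) * 100 = 62.2727 %

62.2727 %


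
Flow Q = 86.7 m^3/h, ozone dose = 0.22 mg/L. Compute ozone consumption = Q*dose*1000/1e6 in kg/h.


O3 demand (mg/h) = Q * dose * 1000 = 86.7 * 0.22 * 1000 = 19074 mg/h
Convert mg to kg: 19074 / 1e6 = 0.019074 kg/h

0.019074 kg/h


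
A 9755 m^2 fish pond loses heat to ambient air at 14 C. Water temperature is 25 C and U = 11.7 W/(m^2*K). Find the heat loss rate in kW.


Temperature difference dT = 25 - 14 = 11 K
Heat loss (W) = U * A * dT = 11.7 * 9755 * 11 = 1255468.5 W
Convert to kW: 1255468.5 / 1000 = 1255.4685 kW

1255.4685 kW


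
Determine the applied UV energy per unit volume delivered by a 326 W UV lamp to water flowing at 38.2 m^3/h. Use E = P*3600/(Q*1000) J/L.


Energy delivered per hour = 326 W * 3600 s = 1173600 J/h
Volume treated per hour = 38.2 m^3/h * 1000 = 38200 L/h
dose = 1173600 / 38200 = 30.7225 J/L

30.7225 J/L


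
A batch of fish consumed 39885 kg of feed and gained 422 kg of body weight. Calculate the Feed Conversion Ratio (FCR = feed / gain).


FCR = feed consumed / weight gained
FCR = 39885 kg / 422 kg = 94.5142

94.5142


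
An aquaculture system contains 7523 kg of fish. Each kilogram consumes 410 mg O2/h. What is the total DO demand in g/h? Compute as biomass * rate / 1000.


Total O2 consumption (mg/h) = 7523 kg * 410 mg/(kg*h) = 3084430 mg/h
Convert to g/h: 3084430 / 1000 = 3084.43 g/h

3084.43 g/h


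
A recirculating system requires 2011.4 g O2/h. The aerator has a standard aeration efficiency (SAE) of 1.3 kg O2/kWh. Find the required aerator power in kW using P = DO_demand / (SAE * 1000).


SAE in g O2/kWh = 1.3 * 1000 = 1300 g/kWh
P = DO_demand / SAE_g = 2011.4 / 1300 = 1.54723 kW

1.54723 kW


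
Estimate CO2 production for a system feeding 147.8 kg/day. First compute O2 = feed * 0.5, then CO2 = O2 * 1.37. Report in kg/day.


O2 = 147.8 * 0.5 = 73.9
CO2 = 73.9 * 1.37 = 101.243

101.243 kg/day


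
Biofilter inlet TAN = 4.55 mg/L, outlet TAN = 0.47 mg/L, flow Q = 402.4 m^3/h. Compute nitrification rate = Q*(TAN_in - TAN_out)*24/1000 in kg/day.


Concentration drop: TAN_in - TAN_out = 4.55 - 0.47 = 4.08 mg/L
Hourly TAN removed = Q * dTAN = 402.4 m^3/h * 4.08 mg/L = 1641.792 g/h  (m^3/h * mg/L = g/h)
Daily TAN removed = 1641.792 * 24 = 39403.008 g/day
Convert to kg/day: 39403.008 / 1000 = 39.403008 kg/day

39.403008 kg/day


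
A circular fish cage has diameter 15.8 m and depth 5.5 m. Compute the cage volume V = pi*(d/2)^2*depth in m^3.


r = d/2 = 15.8/2 = 7.9 m
Base area = pi*r^2 = pi*7.9^2 = 196.0668 m^2
Volume = 196.0668 * 5.5 = 1078.37 m^3

1078.37 m^3


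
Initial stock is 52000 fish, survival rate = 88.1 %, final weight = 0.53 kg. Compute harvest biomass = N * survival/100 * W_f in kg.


Survivors = 52000 * 88.1/100 = 45812 fish
Harvest biomass = survivors * W_f = 45812 * 0.53 = 24280.36 kg

24280.36 kg


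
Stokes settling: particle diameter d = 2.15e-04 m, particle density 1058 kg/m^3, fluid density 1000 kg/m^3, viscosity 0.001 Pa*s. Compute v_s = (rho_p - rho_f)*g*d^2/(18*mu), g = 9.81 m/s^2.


Density difference: rho_p - rho_f = 1058 - 1000 = 58 kg/m^3
d^2 = (2.15e-04)^2 = 4.6225e-08 m^2
Numerator = (rho_p - rho_f) * g * d^2 = 58 * 9.81 * 4.6225e-08 = 2.63011e-05
Denominator = 18 * mu = 18 * 0.001 = 0.018
v_s = 2.63011e-05 / 0.018 = 0.00146117 m/s
Check: Re = rho_f * v_s * d / mu = 1000 * 0.00146117 * 2.15e-04 / 0.001 = 0.314 < 1, so Stokes' law applies.

0.00146117 m/s


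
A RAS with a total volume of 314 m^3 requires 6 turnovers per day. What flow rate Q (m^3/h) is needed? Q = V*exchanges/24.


Daily recirculation volume = 314 m^3 * 6 = 1884 m^3/day
Flow rate Q = daily volume / 24 h = 1884 / 24 = 78.5 m^3/h

78.5 m^3/h


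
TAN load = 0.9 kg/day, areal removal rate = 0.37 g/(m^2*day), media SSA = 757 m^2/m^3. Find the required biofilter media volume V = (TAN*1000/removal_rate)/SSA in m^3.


A = 0.9*1000 / 0.37 = 2432.4324 m^2
V = 2432.4324 / 757 = 3.21325

3.21325 m^3


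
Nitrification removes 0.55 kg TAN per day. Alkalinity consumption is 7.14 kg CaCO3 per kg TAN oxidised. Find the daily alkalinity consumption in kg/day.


Alkalinity factor: 7.14 kg CaCO3 consumed per kg TAN nitrified
alk = 0.55 kg TAN * 7.14 = 3.927 kg CaCO3/day

3.927 kg CaCO3/day


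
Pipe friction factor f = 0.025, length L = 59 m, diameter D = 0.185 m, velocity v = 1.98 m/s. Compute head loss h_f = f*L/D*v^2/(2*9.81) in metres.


v^2 = 1.98^2 = 3.9204 m^2/s^2
L/D = 59/0.185 = 318.91892
h_f = f*(L/D)*v^2/(2g) = 0.025 * 318.91892 * 3.9204 / 19.62 = 1.59313 m

1.59313 m


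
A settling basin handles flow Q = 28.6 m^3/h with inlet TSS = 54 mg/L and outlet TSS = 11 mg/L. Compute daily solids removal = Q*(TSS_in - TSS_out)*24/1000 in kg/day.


Concentration drop: TSS_in - TSS_out = 54 - 11 = 43 mg/L
Hourly solids removed = Q * dTSS = 28.6 m^3/h * 43 mg/L = 1229.8 g/h  (m^3/h * mg/L = g/h)
Daily solids removed = 1229.8 * 24 = 29515.2 g/day
Convert g to kg: 29515.2 / 1000 = 29.5152 kg/day

29.5152 kg/day


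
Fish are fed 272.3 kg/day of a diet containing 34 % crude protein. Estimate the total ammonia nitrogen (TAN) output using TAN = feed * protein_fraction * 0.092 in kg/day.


Protein in feed = 272.3 * 34/100 = 92.582 kg/day
TAN = protein * 0.092 = 92.582 * 0.092 = 8.517544 kg/day

8.517544 kg/day


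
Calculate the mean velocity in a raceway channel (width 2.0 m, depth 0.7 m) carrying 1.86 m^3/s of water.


Cross-sectional area = W * d = 2.0 * 0.7 = 1.4 m^2
Velocity = Q / A = 1.86 / 1.4 = 1.32857 m/s

1.32857 m/s


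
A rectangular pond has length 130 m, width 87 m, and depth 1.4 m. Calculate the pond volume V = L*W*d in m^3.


Base area = L * W = 130 * 87 = 11310 m^2
Volume = area * depth = 11310 * 1.4 = 15834 m^3

15834 m^3


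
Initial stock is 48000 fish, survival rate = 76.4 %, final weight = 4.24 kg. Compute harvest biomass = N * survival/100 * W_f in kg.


Survivors = 48000 * 76.4/100 = 36672 fish
Harvest biomass = survivors * W_f = 36672 * 4.24 = 155489.28 kg

155489.28 kg


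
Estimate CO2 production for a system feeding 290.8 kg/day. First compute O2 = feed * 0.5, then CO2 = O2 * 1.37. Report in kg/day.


O2 = 290.8 * 0.5 = 145.4
CO2 = 145.4 * 1.37 = 199.198

199.198 kg/day


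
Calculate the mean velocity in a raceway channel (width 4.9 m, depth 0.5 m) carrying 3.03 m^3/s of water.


Cross-sectional area = W * d = 4.9 * 0.5 = 2.45 m^2
Velocity = Q / A = 3.03 / 2.45 = 1.23673 m/s

1.23673 m/s


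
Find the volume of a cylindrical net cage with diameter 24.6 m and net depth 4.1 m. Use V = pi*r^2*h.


r = d/2 = 24.6/2 = 12.3 m
Base area = pi*r^2 = pi*12.3^2 = 475.29155 m^2
Volume = 475.29155 * 4.1 = 1948.7 m^3

1948.7 m^3


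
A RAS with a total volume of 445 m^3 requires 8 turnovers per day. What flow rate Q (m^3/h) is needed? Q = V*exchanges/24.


Daily recirculation volume = 445 m^3 * 8 = 3560 m^3/day
Flow rate Q = daily volume / 24 h = 3560 / 24 = 148.333 m^3/h

148.333 m^3/h


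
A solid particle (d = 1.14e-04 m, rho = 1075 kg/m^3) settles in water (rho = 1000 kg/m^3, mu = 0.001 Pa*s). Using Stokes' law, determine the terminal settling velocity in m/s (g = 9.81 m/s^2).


Density difference: rho_p - rho_f = 1075 - 1000 = 75 kg/m^3
d^2 = (1.14e-04)^2 = 1.2996e-08 m^2
Numerator = (rho_p - rho_f) * g * d^2 = 75 * 9.81 * 1.2996e-08 = 9.561807e-06
Denominator = 18 * mu = 18 * 0.001 = 0.018
v_s = 9.561807e-06 / 0.018 = 5.31211e-04 m/s
Check: Re = rho_f * v_s * d / mu = 1000 * 5.31211e-04 * 1.14e-04 / 0.001 = 0.0606 < 1, so Stokes' law applies.

5.31211e-04 m/s


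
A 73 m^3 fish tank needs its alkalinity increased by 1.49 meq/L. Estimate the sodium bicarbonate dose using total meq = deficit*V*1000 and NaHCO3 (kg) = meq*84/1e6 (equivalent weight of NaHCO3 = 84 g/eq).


Tank volume in L = 73 m^3 * 1000 = 73000 L
Total meq required = 1.49 meq/L * 73000 L = 108770 meq
NaHCO3 mass = 108770 meq * 84 mg/meq / 1e6 = 9.13668 kg

9.13668 kg


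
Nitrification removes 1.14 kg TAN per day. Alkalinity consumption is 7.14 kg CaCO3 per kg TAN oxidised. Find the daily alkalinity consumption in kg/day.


Alkalinity factor: 7.14 kg CaCO3 consumed per kg TAN nitrified
alk = 1.14 kg TAN * 7.14 = 8.1396 kg CaCO3/day

8.1396 kg CaCO3/day


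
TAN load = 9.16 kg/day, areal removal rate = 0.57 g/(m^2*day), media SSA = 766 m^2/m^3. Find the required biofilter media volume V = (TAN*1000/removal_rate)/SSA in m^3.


A = 9.16*1000 / 0.57 = 16070.175 m^2
V = 16070.175 / 766 = 20.9793

20.9793 m^3


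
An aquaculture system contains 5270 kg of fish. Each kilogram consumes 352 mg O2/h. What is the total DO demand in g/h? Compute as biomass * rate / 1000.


Total O2 consumption (mg/h) = 5270 kg * 352 mg/(kg*h) = 1855040 mg/h
Convert to g/h: 1855040 / 1000 = 1855.04 g/h

1855.04 g/h


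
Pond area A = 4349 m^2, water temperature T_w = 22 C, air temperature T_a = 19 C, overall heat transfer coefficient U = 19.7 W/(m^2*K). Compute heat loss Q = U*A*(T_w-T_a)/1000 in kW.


Temperature difference dT = 22 - 19 = 3 K
Heat loss (W) = U * A * dT = 19.7 * 4349 * 3 = 257025.9 W
Convert to kW: 257025.9 / 1000 = 257.0259 kW

257.0259 kW


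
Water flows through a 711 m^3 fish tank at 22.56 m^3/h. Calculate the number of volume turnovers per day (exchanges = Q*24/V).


Daily flow volume = 22.56 m^3/h * 24 h = 541.44 m^3/day
Exchanges = daily flow / tank volume = 541.44 / 711 = 0.761519 exchanges/day

0.761519 exchanges/day


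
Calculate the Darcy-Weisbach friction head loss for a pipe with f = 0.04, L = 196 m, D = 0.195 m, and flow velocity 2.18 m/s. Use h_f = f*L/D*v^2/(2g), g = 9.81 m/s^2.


v^2 = 2.18^2 = 4.7524 m^2/s^2
L/D = 196/0.195 = 1005.1282
h_f = f*(L/D)*v^2/(2g) = 0.04 * 1005.1282 * 4.7524 / 19.62 = 9.73858 m

9.73858 m


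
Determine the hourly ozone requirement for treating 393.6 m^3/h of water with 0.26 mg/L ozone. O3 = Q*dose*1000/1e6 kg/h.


O3 demand (mg/h) = Q * dose * 1000 = 393.6 * 0.26 * 1000 = 102336 mg/h
Convert mg to kg: 102336 / 1e6 = 0.102336 kg/h

0.102336 kg/h


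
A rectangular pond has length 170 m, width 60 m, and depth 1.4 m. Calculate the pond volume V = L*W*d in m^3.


Base area = L * W = 170 * 60 = 10200 m^2
Volume = area * depth = 10200 * 1.4 = 14280 m^3

14280 m^3


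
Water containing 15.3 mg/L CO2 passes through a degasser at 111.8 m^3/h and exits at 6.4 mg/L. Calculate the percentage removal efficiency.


CO2_out / CO2_in = 6.4 / 15.3 = 0.41830065
Fraction remaining = 0.41830065
efficiency = (1 - 0.41830065) * 100 = 58.1699 %

58.1699 %


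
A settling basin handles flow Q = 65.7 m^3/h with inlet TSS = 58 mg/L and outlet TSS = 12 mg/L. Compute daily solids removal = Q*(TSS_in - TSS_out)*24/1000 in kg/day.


Concentration drop: TSS_in - TSS_out = 58 - 12 = 46 mg/L
Hourly solids removed = Q * dTSS = 65.7 m^3/h * 46 mg/L = 3022.2 g/h  (m^3/h * mg/L = g/h)
Daily solids removed = 3022.2 * 24 = 72532.8 g/day
Convert g to kg: 72532.8 / 1000 = 72.5328 kg/day

72.5328 kg/day


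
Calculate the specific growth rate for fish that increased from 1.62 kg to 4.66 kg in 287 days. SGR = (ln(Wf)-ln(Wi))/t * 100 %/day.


ln(W_f) = ln(4.66) = 1.5390154
ln(W_i) = ln(1.62) = 0.48242615
ln(W_f) - ln(W_i) = 1.5390154 - 0.48242615 = 1.0565893
SGR = 1.0565893 / 287 * 100 = 0.36815 %/day

0.36815 %/day


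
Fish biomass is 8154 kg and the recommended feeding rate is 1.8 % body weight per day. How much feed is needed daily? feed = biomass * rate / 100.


Feeding rate fraction = 1.8% / 100 = 0.018
Daily feed = 8154 kg * 0.018 = 146.772 kg/day

146.772 kg/day


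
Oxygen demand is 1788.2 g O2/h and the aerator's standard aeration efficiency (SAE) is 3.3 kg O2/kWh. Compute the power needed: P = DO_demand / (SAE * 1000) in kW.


SAE in g O2/kWh = 3.3 * 1000 = 3300 g/kWh
P = DO_demand / SAE_g = 1788.2 / 3300 = 0.541879 kW

0.541879 kW


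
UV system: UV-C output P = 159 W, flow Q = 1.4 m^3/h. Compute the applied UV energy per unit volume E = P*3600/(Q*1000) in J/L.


Energy delivered per hour = 159 W * 3600 s = 572400 J/h
Volume treated per hour = 1.4 m^3/h * 1000 = 1400 L/h
dose = 572400 / 1400 = 408.857 J/L

408.857 J/L


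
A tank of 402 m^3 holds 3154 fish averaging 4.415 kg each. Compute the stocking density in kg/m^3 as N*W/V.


Total biomass = 3154 fish * 4.415 kg = 13924.91 kg
Density = total biomass / volume = 13924.91 / 402 = 34.6391 kg/m^3

34.6391 kg/m^3


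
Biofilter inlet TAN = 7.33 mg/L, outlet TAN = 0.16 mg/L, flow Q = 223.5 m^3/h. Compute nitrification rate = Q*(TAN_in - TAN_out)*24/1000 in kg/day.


Concentration drop: TAN_in - TAN_out = 7.33 - 0.16 = 7.17 mg/L
Hourly TAN removed = Q * dTAN = 223.5 m^3/h * 7.17 mg/L = 1602.495 g/h  (m^3/h * mg/L = g/h)
Daily TAN removed = 1602.495 * 24 = 38459.88 g/day
Convert to kg/day: 38459.88 / 1000 = 38.45988 kg/day

38.45988 kg/day


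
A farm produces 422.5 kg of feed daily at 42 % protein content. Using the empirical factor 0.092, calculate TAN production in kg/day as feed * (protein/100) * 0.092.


Protein in feed = 422.5 * 42/100 = 177.45 kg/day
TAN = protein * 0.092 = 177.45 * 0.092 = 16.3254 kg/day

16.3254 kg/day


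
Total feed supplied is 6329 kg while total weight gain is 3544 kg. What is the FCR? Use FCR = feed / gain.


FCR = feed consumed / weight gained
FCR = 6329 kg / 3544 kg = 1.78584

1.78584


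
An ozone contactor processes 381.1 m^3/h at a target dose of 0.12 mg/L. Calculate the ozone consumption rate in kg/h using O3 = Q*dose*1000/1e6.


O3 demand (mg/h) = Q * dose * 1000 = 381.1 * 0.12 * 1000 = 45732 mg/h
Convert mg to kg: 45732 / 1e6 = 0.045732 kg/h

0.045732 kg/h


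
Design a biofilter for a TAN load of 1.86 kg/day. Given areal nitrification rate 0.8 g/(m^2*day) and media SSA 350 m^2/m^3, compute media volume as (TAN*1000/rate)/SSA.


A = 1.86*1000 / 0.8 = 2325 m^2
V = 2325 / 350 = 6.64286

6.64286 m^3


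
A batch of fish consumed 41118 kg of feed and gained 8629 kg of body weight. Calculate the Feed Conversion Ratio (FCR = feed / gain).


FCR = feed consumed / weight gained
FCR = 41118 kg / 8629 kg = 4.76509

4.76509


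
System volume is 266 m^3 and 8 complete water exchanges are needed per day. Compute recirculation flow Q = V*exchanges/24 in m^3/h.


Daily recirculation volume = 266 m^3 * 8 = 2128 m^3/day
Flow rate Q = daily volume / 24 h = 2128 / 24 = 88.6667 m^3/h

88.6667 m^3/h


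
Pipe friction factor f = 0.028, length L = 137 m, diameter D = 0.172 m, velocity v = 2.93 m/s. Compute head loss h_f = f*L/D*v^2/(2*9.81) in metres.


v^2 = 2.93^2 = 8.5849 m^2/s^2
L/D = 137/0.172 = 796.51163
h_f = f*(L/D)*v^2/(2g) = 0.028 * 796.51163 * 8.5849 / 19.62 = 9.75857 m

9.75857 m


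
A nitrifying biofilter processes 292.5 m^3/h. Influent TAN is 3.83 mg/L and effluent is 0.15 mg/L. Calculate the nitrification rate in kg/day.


Concentration drop: TAN_in - TAN_out = 3.83 - 0.15 = 3.68 mg/L
Hourly TAN removed = Q * dTAN = 292.5 m^3/h * 3.68 mg/L = 1076.4 g/h  (m^3/h * mg/L = g/h)
Daily TAN removed = 1076.4 * 24 = 25833.6 g/day
Convert to kg/day: 25833.6 / 1000 = 25.8336 kg/day

25.8336 kg/day


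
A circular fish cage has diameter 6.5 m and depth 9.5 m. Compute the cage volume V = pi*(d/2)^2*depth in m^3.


r = d/2 = 6.5/2 = 3.25 m
Base area = pi*r^2 = pi*3.25^2 = 33.183072 m^2
Volume = 33.183072 * 9.5 = 315.239 m^3

315.239 m^3


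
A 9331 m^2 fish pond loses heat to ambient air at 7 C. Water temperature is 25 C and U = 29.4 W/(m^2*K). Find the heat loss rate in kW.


Temperature difference dT = 25 - 7 = 18 K
Heat loss (W) = U * A * dT = 29.4 * 9331 * 18 = 4937965.2 W
Convert to kW: 4937965.2 / 1000 = 4937.9652 kW

4937.9652 kW


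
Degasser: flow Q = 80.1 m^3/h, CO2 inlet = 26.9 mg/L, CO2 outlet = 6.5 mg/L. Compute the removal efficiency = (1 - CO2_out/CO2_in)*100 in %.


CO2_out / CO2_in = 6.5 / 26.9 = 0.24163569
Fraction remaining = 0.24163569
efficiency = (1 - 0.24163569) * 100 = 75.8364 %

75.8364 %


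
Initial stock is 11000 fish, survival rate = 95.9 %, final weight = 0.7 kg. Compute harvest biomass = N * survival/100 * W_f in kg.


Survivors = 11000 * 95.9/100 = 10549 fish
Harvest biomass = survivors * W_f = 10549 * 0.7 = 7384.3 kg

7384.3 kg


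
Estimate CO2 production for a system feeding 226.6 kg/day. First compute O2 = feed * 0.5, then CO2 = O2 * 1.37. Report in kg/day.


O2 = 226.6 * 0.5 = 113.3
CO2 = 113.3 * 1.37 = 155.221

155.221 kg/day


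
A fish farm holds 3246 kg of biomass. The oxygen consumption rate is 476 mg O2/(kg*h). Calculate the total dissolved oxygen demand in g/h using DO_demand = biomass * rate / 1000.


Total O2 consumption (mg/h) = 3246 kg * 476 mg/(kg*h) = 1545096 mg/h
Convert to g/h: 1545096 / 1000 = 1545.096 g/h

1545.096 g/h


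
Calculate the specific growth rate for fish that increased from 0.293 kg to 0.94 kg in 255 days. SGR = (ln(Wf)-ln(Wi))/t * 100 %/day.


ln(W_f) = ln(0.94) = -0.061875404
ln(W_i) = ln(0.293) = -1.2275827
ln(W_f) - ln(W_i) = -0.061875404 - -1.2275827 = 1.1657073
SGR = 1.1657073 / 255 * 100 = 0.45714 %/day

0.45714 %/day


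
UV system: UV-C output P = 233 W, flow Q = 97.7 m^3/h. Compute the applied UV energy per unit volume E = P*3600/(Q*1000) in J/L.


Energy delivered per hour = 233 W * 3600 s = 838800 J/h
Volume treated per hour = 97.7 m^3/h * 1000 = 97700 L/h
dose = 838800 / 97700 = 8.58547 J/L

8.58547 J/L


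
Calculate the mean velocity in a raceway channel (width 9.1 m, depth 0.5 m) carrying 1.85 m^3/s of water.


Cross-sectional area = W * d = 9.1 * 0.5 = 4.55 m^2
Velocity = Q / A = 1.85 / 4.55 = 0.406593 m/s

0.406593 m/s


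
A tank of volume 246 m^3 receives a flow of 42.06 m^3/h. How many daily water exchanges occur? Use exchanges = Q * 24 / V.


Daily flow volume = 42.06 m^3/h * 24 h = 1009.44 m^3/day
Exchanges = daily flow / tank volume = 1009.44 / 246 = 4.10341 exchanges/day

4.10341 exchanges/day


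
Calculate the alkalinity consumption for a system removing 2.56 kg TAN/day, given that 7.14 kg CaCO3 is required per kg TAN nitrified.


Alkalinity factor: 7.14 kg CaCO3 consumed per kg TAN nitrified
alk = 2.56 kg TAN * 7.14 = 18.2784 kg CaCO3/day

18.2784 kg CaCO3/day


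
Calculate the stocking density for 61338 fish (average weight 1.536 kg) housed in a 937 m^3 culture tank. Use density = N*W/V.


Total biomass = 61338 fish * 1.536 kg = 94215.168 kg
Density = total biomass / volume = 94215.168 / 937 = 100.55 kg/m^3

100.55 kg/m^3


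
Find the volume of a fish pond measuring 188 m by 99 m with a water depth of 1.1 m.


Base area = L * W = 188 * 99 = 18612 m^2
Volume = area * depth = 18612 * 1.1 = 20473.2 m^3

20473.2 m^3


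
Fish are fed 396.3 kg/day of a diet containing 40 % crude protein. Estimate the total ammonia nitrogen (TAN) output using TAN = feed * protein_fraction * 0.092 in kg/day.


Protein in feed = 396.3 * 40/100 = 158.52 kg/day
TAN = protein * 0.092 = 158.52 * 0.092 = 14.58384 kg/day

14.58384 kg/day


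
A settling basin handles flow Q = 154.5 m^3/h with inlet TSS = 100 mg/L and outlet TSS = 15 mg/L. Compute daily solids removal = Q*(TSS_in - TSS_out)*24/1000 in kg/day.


Concentration drop: TSS_in - TSS_out = 100 - 15 = 85 mg/L
Hourly solids removed = Q * dTSS = 154.5 m^3/h * 85 mg/L = 13132.5 g/h  (m^3/h * mg/L = g/h)
Daily solids removed = 13132.5 * 24 = 315180 g/day
Convert g to kg: 315180 / 1000 = 315.18 kg/day

315.18 kg/day


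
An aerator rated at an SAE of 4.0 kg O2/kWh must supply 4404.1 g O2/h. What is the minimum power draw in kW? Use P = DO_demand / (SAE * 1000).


SAE in g O2/kWh = 4.0 * 1000 = 4000 g/kWh
P = DO_demand / SAE_g = 4404.1 / 4000 = 1.10103 kW

1.10103 kW


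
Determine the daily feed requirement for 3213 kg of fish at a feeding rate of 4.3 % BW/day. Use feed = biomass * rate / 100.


Feeding rate fraction = 4.3% / 100 = 0.043
Daily feed = 3213 kg * 0.043 = 138.159 kg/day

138.159 kg/day


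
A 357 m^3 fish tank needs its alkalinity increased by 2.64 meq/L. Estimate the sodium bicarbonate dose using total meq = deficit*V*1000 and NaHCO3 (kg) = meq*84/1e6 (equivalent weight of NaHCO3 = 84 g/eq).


Tank volume in L = 357 m^3 * 1000 = 357000 L
Total meq required = 2.64 meq/L * 357000 L = 942480 meq
NaHCO3 mass = 942480 meq * 84 mg/meq / 1e6 = 79.1683 kg

79.1683 kg


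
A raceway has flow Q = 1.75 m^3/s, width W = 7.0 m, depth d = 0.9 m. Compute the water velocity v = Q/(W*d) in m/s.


Cross-sectional area = W * d = 7.0 * 0.9 = 6.3 m^2
Velocity = Q / A = 1.75 / 6.3 = 0.277778 m/s

0.277778 m/s


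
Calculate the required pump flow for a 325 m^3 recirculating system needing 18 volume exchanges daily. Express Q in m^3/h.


Daily recirculation volume = 325 m^3 * 18 = 5850 m^3/day
Flow rate Q = daily volume / 24 h = 5850 / 24 = 243.75 m^3/h

243.75 m^3/h


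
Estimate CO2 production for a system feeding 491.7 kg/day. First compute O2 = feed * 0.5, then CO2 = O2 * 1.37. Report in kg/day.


O2 = 491.7 * 0.5 = 245.85
CO2 = 245.85 * 1.37 = 336.8145

336.8145 kg/day


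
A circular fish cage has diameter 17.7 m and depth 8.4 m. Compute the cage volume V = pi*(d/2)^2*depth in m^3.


r = d/2 = 17.7/2 = 8.85 m
Base area = pi*r^2 = pi*8.85^2 = 246.05739 m^2
Volume = 246.05739 * 8.4 = 2066.88 m^3

2066.88 m^3


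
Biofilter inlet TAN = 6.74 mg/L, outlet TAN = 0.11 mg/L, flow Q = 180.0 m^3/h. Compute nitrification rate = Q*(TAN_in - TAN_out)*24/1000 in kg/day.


Concentration drop: TAN_in - TAN_out = 6.74 - 0.11 = 6.63 mg/L
Hourly TAN removed = Q * dTAN = 180.0 m^3/h * 6.63 mg/L = 1193.4 g/h  (m^3/h * mg/L = g/h)
Daily TAN removed = 1193.4 * 24 = 28641.6 g/day
Convert to kg/day: 28641.6 / 1000 = 28.6416 kg/day

28.6416 kg/day


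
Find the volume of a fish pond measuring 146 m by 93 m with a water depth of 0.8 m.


Base area = L * W = 146 * 93 = 13578 m^2
Volume = area * depth = 13578 * 0.8 = 10862.4 m^3

10862.4 m^3


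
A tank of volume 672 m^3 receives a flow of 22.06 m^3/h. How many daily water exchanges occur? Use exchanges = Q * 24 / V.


Daily flow volume = 22.06 m^3/h * 24 h = 529.44 m^3/day
Exchanges = daily flow / tank volume = 529.44 / 672 = 0.787857 exchanges/day

0.787857 exchanges/day


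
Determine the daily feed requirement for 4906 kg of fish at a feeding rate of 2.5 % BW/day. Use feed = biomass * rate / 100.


Feeding rate fraction = 2.5% / 100 = 0.025
Daily feed = 4906 kg * 0.025 = 122.65 kg/day

122.65 kg/day


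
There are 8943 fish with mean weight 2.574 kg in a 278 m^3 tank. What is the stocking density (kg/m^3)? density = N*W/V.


Total biomass = 8943 fish * 2.574 kg = 23019.282 kg
Density = total biomass / volume = 23019.282 / 278 = 82.8032 kg/m^3

82.8032 kg/m^3


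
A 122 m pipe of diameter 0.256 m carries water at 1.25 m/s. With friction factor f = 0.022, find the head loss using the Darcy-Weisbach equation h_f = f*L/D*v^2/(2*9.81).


v^2 = 1.25^2 = 1.5625 m^2/s^2
L/D = 122/0.256 = 476.5625
h_f = f*(L/D)*v^2/(2g) = 0.022 * 476.5625 * 1.5625 / 19.62 = 0.834956 m

0.834956 m


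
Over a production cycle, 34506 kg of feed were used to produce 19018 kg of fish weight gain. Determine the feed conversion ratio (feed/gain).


FCR = feed consumed / weight gained
FCR = 34506 kg / 19018 kg = 1.81439

1.81439


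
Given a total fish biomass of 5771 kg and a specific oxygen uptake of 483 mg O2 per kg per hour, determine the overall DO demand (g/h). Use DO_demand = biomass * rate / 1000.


Total O2 consumption (mg/h) = 5771 kg * 483 mg/(kg*h) = 2787393 mg/h
Convert to g/h: 2787393 / 1000 = 2787.393 g/h

2787.393 g/h


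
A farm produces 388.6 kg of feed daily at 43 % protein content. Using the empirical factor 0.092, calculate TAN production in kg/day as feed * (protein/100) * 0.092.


Protein in feed = 388.6 * 43/100 = 167.098 kg/day
TAN = protein * 0.092 = 167.098 * 0.092 = 15.373016 kg/day

15.373016 kg/day


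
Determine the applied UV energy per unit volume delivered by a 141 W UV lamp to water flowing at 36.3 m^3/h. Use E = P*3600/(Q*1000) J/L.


Energy delivered per hour = 141 W * 3600 s = 507600 J/h
Volume treated per hour = 36.3 m^3/h * 1000 = 36300 L/h
dose = 507600 / 36300 = 13.9835 J/L

13.9835 J/L


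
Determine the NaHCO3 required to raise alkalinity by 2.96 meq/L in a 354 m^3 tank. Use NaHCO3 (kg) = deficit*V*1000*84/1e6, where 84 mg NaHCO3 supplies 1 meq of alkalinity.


Tank volume in L = 354 m^3 * 1000 = 354000 L
Total meq required = 2.96 meq/L * 354000 L = 1047840 meq
NaHCO3 mass = 1047840 meq * 84 mg/meq / 1e6 = 88.0186 kg

88.0186 kg


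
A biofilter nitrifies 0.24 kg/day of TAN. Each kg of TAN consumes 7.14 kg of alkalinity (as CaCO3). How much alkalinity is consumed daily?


Alkalinity factor: 7.14 kg CaCO3 consumed per kg TAN nitrified
alk = 0.24 kg TAN * 7.14 = 1.7136 kg CaCO3/day

1.7136 kg CaCO3/day


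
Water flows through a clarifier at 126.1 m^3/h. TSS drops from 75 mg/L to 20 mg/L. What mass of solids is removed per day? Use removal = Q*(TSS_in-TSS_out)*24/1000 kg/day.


Concentration drop: TSS_in - TSS_out = 75 - 20 = 55 mg/L
Hourly solids removed = Q * dTSS = 126.1 m^3/h * 55 mg/L = 6935.5 g/h  (m^3/h * mg/L = g/h)
Daily solids removed = 6935.5 * 24 = 166452 g/day
Convert g to kg: 166452 / 1000 = 166.452 kg/day

166.452 kg/day


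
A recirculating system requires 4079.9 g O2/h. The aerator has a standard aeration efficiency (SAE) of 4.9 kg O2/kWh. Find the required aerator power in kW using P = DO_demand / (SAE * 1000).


SAE in g O2/kWh = 4.9 * 1000 = 4900 g/kWh
P = DO_demand / SAE_g = 4079.9 / 4900 = 0.832633 kW

0.832633 kW


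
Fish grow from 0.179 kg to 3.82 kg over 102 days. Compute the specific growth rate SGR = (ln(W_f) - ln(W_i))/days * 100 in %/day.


ln(W_f) = ln(3.82) = 1.3402504
ln(W_i) = ln(0.179) = -1.7203695
ln(W_f) - ln(W_i) = 1.3402504 - -1.7203695 = 3.0606199
SGR = 3.0606199 / 102 * 100 = 3.00061 %/day

3.00061 %/day


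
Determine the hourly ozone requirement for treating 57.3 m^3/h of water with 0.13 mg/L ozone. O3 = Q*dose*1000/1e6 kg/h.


O3 demand (mg/h) = Q * dose * 1000 = 57.3 * 0.13 * 1000 = 7449 mg/h
Convert mg to kg: 7449 / 1e6 = 0.007449 kg/h

0.007449 kg/h


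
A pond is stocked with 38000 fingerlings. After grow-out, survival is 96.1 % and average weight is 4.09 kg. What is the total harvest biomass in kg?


Survivors = 38000 * 96.1/100 = 36518 fish
Harvest biomass = survivors * W_f = 36518 * 4.09 = 149358.62 kg

149358.62 kg


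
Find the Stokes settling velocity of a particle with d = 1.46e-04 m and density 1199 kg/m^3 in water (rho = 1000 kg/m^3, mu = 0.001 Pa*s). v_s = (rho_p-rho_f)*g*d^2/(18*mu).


Density difference: rho_p - rho_f = 1199 - 1000 = 199 kg/m^3
d^2 = (1.46e-04)^2 = 2.1316e-08 m^2
Numerator = (rho_p - rho_f) * g * d^2 = 199 * 9.81 * 2.1316e-08 = 4.1612882e-05
Denominator = 18 * mu = 18 * 0.001 = 0.018
v_s = 4.1612882e-05 / 0.018 = 0.00231183 m/s
Check: Re = rho_f * v_s * d / mu = 1000 * 0.00231183 * 1.46e-04 / 0.001 = 0.338 < 1, so Stokes' law applies.

0.00231183 m/s


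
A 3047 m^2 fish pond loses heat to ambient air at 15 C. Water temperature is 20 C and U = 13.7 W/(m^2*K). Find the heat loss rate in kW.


Temperature difference dT = 20 - 15 = 5 K
Heat loss (W) = U * A * dT = 13.7 * 3047 * 5 = 208719.5 W
Convert to kW: 208719.5 / 1000 = 208.7195 kW

208.7195 kW


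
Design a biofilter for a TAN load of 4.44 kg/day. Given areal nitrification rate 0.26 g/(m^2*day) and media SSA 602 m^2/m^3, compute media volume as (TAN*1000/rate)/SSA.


A = 4.44*1000 / 0.26 = 17076.923 m^2
V = 17076.923 / 602 = 28.367

28.367 m^3


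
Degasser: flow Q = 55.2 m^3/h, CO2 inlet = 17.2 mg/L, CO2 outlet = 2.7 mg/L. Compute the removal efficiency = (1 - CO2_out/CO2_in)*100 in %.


CO2_out / CO2_in = 2.7 / 17.2 = 0.15697674
Fraction remaining = 0.15697674
efficiency = (1 - 0.15697674) * 100 = 84.3023 %

84.3023 %


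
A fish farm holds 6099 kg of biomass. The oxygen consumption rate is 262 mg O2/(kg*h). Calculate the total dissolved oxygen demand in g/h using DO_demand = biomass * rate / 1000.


Total O2 consumption (mg/h) = 6099 kg * 262 mg/(kg*h) = 1597938 mg/h
Convert to g/h: 1597938 / 1000 = 1597.938 g/h

1597.938 g/h


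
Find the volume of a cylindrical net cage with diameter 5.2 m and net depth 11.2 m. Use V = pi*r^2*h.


r = d/2 = 5.2/2 = 2.6 m
Base area = pi*r^2 = pi*2.6^2 = 21.237166 m^2
Volume = 21.237166 * 11.2 = 237.856 m^3

237.856 m^3


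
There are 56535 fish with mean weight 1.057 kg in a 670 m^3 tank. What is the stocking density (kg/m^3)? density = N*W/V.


Total biomass = 56535 fish * 1.057 kg = 59757.495 kg
Density = total biomass / volume = 59757.495 / 670 = 89.1903 kg/m^3

89.1903 kg/m^3


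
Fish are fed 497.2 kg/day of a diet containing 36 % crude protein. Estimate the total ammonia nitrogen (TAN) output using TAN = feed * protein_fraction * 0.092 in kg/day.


Protein in feed = 497.2 * 36/100 = 178.992 kg/day
TAN = protein * 0.092 = 178.992 * 0.092 = 16.467264 kg/day

16.467264 kg/day


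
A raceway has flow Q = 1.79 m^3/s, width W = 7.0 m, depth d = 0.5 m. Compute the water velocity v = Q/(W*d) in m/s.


Cross-sectional area = W * d = 7.0 * 0.5 = 3.5 m^2
Velocity = Q / A = 1.79 / 3.5 = 0.511429 m/s

0.511429 m/s


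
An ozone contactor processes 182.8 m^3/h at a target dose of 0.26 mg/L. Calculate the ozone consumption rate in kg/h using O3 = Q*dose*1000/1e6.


O3 demand (mg/h) = Q * dose * 1000 = 182.8 * 0.26 * 1000 = 47528 mg/h
Convert mg to kg: 47528 / 1e6 = 0.047528 kg/h

0.047528 kg/h


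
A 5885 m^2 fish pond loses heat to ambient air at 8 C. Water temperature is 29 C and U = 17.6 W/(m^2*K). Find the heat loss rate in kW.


Temperature difference dT = 29 - 8 = 21 K
Heat loss (W) = U * A * dT = 17.6 * 5885 * 21 = 2175096 W
Convert to kW: 2175096 / 1000 = 2175.096 kW

2175.096 kW


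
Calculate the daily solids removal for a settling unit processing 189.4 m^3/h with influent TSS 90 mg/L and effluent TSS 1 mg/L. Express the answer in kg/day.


Concentration drop: TSS_in - TSS_out = 90 - 1 = 89 mg/L
Hourly solids removed = Q * dTSS = 189.4 m^3/h * 89 mg/L = 16856.6 g/h  (m^3/h * mg/L = g/h)
Daily solids removed = 16856.6 * 24 = 404558.4 g/day
Convert g to kg: 404558.4 / 1000 = 404.5584 kg/day

404.5584 kg/day


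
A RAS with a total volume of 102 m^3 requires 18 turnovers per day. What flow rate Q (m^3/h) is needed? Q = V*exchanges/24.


Daily recirculation volume = 102 m^3 * 18 = 1836 m^3/day
Flow rate Q = daily volume / 24 h = 1836 / 24 = 76.5 m^3/h

76.5 m^3/h


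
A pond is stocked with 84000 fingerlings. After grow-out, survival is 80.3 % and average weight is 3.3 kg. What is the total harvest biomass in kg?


Survivors = 84000 * 80.3/100 = 67452 fish
Harvest biomass = survivors * W_f = 67452 * 3.3 = 222591.6 kg

222591.6 kg


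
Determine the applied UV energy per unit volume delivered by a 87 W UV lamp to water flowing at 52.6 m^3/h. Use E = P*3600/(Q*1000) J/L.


Energy delivered per hour = 87 W * 3600 s = 313200 J/h
Volume treated per hour = 52.6 m^3/h * 1000 = 52600 L/h
dose = 313200 / 52600 = 5.95437 J/L

5.95437 J/L


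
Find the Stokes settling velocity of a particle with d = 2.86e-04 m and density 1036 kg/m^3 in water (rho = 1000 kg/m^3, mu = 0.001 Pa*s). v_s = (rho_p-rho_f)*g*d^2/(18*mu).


Density difference: rho_p - rho_f = 1036 - 1000 = 36 kg/m^3
d^2 = (2.86e-04)^2 = 8.1796e-08 m^2
Numerator = (rho_p - rho_f) * g * d^2 = 36 * 9.81 * 8.1796e-08 = 2.8887075e-05
Denominator = 18 * mu = 18 * 0.001 = 0.018
v_s = 2.8887075e-05 / 0.018 = 0.00160484 m/s
Check: Re = rho_f * v_s * d / mu = 1000 * 0.00160484 * 2.86e-04 / 0.001 = 0.459 < 1, so Stokes' law applies.

0.00160484 m/s


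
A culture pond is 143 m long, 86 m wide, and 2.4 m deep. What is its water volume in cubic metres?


Base area = L * W = 143 * 86 = 12298 m^2
Volume = area * depth = 12298 * 2.4 = 29515.2 m^3

29515.2 m^3


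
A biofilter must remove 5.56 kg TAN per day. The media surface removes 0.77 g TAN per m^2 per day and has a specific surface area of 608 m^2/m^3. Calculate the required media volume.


A = 5.56*1000 / 0.77 = 7220.7792 m^2
V = 7220.7792 / 608 = 11.8763

11.8763 m^3


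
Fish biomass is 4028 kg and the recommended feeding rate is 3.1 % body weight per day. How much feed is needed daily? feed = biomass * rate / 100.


Feeding rate fraction = 3.1% / 100 = 0.031
Daily feed = 4028 kg * 0.031 = 124.868 kg/day

124.868 kg/day


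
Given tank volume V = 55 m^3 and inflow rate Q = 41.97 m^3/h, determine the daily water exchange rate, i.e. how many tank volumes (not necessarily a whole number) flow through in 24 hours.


Daily flow volume = 41.97 m^3/h * 24 h = 1007.28 m^3/day
Exchanges = daily flow / tank volume = 1007.28 / 55 = 18.3142 exchanges/day

18.3142 exchanges/day


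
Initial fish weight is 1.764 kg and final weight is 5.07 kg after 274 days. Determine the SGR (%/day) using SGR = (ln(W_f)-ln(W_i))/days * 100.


ln(W_f) = ln(5.07) = 1.6233408
ln(W_i) = ln(1.764) = 0.56758396
ln(W_f) - ln(W_i) = 1.6233408 - 0.56758396 = 1.0557568
SGR = 1.0557568 / 274 * 100 = 0.385313 %/day

0.385313 %/day


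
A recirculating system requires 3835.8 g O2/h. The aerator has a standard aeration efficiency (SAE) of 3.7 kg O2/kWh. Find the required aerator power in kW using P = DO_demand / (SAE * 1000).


SAE in g O2/kWh = 3.7 * 1000 = 3700 g/kWh
P = DO_demand / SAE_g = 3835.8 / 3700 = 1.0367 kW

1.0367 kW


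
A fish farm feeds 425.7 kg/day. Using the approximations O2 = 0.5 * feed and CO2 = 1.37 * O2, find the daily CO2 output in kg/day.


O2 = 425.7 * 0.5 = 212.85
CO2 = 212.85 * 1.37 = 291.6045

291.6045 kg/day


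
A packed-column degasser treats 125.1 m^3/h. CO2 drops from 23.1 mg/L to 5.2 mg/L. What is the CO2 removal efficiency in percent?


CO2_out / CO2_in = 5.2 / 23.1 = 0.22510823
Fraction remaining = 0.22510823
efficiency = (1 - 0.22510823) * 100 = 77.4892 %

77.4892 %


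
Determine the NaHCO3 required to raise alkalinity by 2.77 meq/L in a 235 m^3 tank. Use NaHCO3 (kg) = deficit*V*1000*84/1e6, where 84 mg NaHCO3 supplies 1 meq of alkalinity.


Tank volume in L = 235 m^3 * 1000 = 235000 L
Total meq required = 2.77 meq/L * 235000 L = 650950 meq
NaHCO3 mass = 650950 meq * 84 mg/meq / 1e6 = 54.6798 kg

54.6798 kg
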